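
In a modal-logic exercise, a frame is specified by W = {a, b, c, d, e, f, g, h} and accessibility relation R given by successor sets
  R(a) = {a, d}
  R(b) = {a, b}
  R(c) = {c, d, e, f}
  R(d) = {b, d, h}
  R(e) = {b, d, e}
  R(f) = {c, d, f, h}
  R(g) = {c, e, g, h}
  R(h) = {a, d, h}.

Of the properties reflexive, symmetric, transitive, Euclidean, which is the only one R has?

Reflexive: yes — every world is R-related to itself.
Symmetric: no — a R d but not d R a.
Transitive: no — a R d and d R b, but not a R b.
Euclidean: no — c R d and c R e, but not d R e.
Only reflexive holds.

reflexive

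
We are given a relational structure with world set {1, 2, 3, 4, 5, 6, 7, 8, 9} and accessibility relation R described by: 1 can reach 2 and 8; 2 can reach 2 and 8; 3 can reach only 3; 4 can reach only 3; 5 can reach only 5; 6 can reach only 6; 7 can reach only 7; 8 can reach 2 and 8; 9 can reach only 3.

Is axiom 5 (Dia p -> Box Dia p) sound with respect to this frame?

By correspondence theory, 5 is valid on a frame iff R is Euclidean.
Euclidean: yes — any two successors of a common world are R-related.

Yes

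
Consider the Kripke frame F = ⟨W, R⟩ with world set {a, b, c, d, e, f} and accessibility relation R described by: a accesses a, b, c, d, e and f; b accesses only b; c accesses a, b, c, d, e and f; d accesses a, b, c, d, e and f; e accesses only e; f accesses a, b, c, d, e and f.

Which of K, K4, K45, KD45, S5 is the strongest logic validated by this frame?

Transitive (axiom 4): yes — every two-step R-path is closed by a direct edge.
Euclidean (axiom 5): no — a R b and a R c, but not b R c.
Serial (axiom D): yes — every world has a successor (e.g. a R a).
Reflexive (axiom T): yes — every world is R-related to itself.
So F validates K, K4; K45 would additionally require R to be Euclidean. The strongest is K4.

K4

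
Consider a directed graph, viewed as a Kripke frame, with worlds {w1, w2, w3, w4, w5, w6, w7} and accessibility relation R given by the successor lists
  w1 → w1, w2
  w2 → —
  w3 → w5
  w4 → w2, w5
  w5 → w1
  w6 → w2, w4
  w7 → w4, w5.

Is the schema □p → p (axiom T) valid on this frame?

Axiom T corresponds to the accessibility relation being reflexive.
Reflexive: no — w2 is not related to itself.

No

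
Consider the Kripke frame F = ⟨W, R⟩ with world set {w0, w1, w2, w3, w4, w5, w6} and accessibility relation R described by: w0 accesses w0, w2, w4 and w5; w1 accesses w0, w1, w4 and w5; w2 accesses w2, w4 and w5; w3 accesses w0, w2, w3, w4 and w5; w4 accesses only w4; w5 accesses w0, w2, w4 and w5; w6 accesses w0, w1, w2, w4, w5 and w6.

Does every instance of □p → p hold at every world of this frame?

Yes

By correspondence theory, T is valid on a frame iff R is reflexive.
Reflexive: yes — every world is R-related to itself.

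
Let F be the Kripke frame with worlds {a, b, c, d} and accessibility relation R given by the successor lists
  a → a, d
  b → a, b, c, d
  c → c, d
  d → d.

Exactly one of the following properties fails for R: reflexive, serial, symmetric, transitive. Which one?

Reflexive: yes — every world is R-related to itself.
Serial: yes — every world has a successor (e.g. a R a).
Symmetric: no — a R d but not d R a.
Transitive: yes — every two-step R-path is closed by a direct edge.
Only symmetric fails.

symmetric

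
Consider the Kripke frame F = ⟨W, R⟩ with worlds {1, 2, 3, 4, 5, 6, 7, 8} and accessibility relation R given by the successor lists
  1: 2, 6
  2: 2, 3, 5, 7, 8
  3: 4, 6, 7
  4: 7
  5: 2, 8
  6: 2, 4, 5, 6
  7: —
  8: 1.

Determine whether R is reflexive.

Reflexive: no — 1 is not related to itself.

No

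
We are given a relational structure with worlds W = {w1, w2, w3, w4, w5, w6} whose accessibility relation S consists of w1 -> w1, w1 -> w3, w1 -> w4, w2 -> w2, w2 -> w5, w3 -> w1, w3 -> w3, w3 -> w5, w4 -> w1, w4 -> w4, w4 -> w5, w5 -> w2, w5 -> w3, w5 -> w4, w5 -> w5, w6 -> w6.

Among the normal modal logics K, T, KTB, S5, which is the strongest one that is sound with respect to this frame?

KTB

Reflexive (axiom T): yes — every world is S-related to itself.
Symmetric (axiom B): yes — every pair in S has its reverse in S.
Euclidean (axiom 5): no — w1 S w3 and w1 S w4, but not w3 S w4.
So F validates K, T, KTB; S5 would additionally require S to be Euclidean. The strongest is KTB.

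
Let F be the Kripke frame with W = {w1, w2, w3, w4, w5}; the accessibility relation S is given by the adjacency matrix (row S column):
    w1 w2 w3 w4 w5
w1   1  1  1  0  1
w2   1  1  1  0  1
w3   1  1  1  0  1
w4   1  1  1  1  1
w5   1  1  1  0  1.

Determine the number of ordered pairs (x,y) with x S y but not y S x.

4

Enumerating: (w4,w1), (w4,w2), (w4,w3), (w4,w5).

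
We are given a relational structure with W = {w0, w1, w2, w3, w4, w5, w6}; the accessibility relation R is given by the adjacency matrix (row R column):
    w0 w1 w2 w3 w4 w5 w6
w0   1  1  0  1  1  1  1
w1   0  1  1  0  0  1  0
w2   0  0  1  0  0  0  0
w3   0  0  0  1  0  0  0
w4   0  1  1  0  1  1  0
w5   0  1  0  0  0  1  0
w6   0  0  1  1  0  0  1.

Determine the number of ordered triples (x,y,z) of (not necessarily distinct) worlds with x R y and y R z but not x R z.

4

Enumerating: (w0,w1,w2), (w0,w4,w2), (w0,w6,w2), (w5,w1,w2).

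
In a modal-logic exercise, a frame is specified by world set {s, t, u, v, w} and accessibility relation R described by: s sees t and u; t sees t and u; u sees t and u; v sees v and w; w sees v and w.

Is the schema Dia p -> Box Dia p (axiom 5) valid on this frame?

The schema 5 characterises exactly the Euclidean frames.
Euclidean: yes — any two successors of a common world are R-related.

Yes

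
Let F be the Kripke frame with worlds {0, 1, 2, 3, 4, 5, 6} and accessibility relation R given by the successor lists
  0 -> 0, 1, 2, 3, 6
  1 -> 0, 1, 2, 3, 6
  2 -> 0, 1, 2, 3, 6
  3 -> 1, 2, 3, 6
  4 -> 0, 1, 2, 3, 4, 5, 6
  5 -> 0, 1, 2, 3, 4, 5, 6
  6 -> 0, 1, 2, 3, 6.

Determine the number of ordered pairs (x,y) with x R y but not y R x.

11

Enumerating: (0,3), (4,0), (4,1), (4,2), (4,3), (4,6), (5,0), (5,1), (5,2), (5,3), (5,6).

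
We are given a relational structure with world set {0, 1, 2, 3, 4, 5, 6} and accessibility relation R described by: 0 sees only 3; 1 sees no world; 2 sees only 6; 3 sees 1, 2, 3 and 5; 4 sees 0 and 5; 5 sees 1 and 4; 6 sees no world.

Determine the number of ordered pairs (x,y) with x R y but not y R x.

Enumerating: (0,3), (2,6), (3,1), (3,2), (3,5), (4,0), (5,1).

7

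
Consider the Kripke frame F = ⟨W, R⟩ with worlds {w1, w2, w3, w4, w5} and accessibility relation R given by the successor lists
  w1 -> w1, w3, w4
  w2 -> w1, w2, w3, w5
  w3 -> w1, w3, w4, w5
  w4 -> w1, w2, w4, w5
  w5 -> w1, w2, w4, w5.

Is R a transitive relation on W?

No

Transitive: no — w1 R w3 and w3 R w5, but not w1 R w5.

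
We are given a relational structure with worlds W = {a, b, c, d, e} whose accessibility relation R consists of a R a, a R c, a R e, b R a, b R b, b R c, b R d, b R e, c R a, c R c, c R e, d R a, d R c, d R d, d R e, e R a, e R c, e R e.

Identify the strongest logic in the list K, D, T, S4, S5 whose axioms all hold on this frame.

S4

Serial (axiom D): yes — every world has a successor (e.g. a R a).
Reflexive (axiom T): yes — every world is R-related to itself.
Transitive (axiom 4): yes — every two-step R-path is closed by a direct edge.
Euclidean (axiom 5): no — b R a and b R d, but not a R d.
So F validates K, D, T, S4; S5 would additionally require R to be Euclidean. The strongest is S4.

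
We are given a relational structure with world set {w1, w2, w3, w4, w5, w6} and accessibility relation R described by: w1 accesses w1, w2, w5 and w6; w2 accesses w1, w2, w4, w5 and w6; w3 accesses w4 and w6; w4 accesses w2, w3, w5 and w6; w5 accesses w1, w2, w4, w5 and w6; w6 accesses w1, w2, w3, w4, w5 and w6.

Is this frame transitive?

No

Transitive: no — w1 R w2 and w2 R w4, but not w1 R w4.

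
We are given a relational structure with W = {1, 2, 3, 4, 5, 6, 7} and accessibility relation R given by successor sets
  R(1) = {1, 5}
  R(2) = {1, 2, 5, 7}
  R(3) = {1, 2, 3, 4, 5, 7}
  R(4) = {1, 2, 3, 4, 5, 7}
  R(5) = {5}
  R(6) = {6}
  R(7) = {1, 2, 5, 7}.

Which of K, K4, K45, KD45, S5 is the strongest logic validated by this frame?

Transitive (axiom 4): yes — every two-step R-path is closed by a direct edge.
Euclidean (axiom 5): no — 2 R 1 and 2 R 7, but not 1 R 7.
Serial (axiom D): yes — every world has a successor (e.g. 1 R 1).
Reflexive (axiom T): yes — every world is R-related to itself.
So F validates K, K4; K45 would additionally require R to be Euclidean. The strongest is K4.

K4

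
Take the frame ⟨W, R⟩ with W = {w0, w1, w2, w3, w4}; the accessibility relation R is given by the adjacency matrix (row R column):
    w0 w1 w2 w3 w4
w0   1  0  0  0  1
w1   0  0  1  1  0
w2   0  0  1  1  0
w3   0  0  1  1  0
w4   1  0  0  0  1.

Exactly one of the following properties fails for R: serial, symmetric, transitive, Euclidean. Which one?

Serial: yes — every world has a successor (e.g. w0 R w0).
Symmetric: no — w1 R w2 but not w2 R w1.
Transitive: yes — every two-step R-path is closed by a direct edge.
Euclidean: yes — any two successors of a common world are R-related.
Only symmetric fails.

symmetric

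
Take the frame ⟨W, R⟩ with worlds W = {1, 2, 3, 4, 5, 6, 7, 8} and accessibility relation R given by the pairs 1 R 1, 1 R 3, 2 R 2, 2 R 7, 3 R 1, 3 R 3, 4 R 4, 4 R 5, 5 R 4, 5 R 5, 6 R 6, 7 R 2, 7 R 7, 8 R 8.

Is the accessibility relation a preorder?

Yes

Reflexive: yes — every world is R-related to itself.
Transitive: yes — every two-step R-path is closed by a direct edge.
So R is a preorder.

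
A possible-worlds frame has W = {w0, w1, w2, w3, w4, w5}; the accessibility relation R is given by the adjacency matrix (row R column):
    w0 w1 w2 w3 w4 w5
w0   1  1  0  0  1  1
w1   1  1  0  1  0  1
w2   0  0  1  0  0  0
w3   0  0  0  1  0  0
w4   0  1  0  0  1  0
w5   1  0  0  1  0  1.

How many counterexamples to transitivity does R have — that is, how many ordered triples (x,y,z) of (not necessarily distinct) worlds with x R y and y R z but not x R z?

Enumerating: (w0,w1,w3), (w0,w5,w3), (w1,w0,w4), (w4,w1,w0), (w4,w1,w3), (w4,w1,w5), (w5,w0,w1), (w5,w0,w4).

8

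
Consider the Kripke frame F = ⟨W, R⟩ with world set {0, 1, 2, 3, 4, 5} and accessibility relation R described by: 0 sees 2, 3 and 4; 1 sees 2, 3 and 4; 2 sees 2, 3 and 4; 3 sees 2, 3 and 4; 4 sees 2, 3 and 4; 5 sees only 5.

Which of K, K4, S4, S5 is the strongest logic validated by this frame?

Transitive (axiom 4): yes — every two-step R-path is closed by a direct edge.
Reflexive (axiom T): no — 0 is not related to itself.
Euclidean (axiom 5): yes — any two successors of a common world are R-related.
So F validates K, K4; S4 would additionally require R to be reflexive. The strongest is K4.

K4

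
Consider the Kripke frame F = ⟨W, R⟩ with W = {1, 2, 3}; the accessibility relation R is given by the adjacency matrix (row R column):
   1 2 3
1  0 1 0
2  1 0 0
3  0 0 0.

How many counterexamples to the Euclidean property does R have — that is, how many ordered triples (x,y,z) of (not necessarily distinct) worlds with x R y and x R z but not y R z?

Enumerating: (1,2,2), (2,1,1).

2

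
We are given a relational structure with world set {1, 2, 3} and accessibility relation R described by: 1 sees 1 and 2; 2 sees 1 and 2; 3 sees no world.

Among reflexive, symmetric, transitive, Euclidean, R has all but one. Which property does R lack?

reflexive

Reflexive: no — 3 is not related to itself.
Symmetric: yes — every pair in R has its reverse in R.
Transitive: yes — every two-step R-path is closed by a direct edge.
Euclidean: yes — any two successors of a common world are R-related.
Only reflexive fails.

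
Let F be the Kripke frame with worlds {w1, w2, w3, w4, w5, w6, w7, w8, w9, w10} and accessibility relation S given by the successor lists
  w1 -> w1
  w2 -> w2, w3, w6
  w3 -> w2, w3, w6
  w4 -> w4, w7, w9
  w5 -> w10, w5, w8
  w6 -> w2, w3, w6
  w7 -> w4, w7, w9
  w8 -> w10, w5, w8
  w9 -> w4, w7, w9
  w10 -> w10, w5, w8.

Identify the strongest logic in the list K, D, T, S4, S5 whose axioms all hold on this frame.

S5

Serial (axiom D): yes — every world has a successor (e.g. w1 S w1).
Reflexive (axiom T): yes — every world is S-related to itself.
Transitive (axiom 4): yes — every two-step S-path is closed by a direct edge.
Euclidean (axiom 5): yes — any two successors of a common world are S-related.
So F validates K, D, T, S4, S5. The strongest is S5.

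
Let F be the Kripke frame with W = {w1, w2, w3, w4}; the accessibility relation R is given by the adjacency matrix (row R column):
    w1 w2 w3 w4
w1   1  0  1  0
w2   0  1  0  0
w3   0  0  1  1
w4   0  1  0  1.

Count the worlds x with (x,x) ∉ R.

0

R is reflexive; there are no such worlds.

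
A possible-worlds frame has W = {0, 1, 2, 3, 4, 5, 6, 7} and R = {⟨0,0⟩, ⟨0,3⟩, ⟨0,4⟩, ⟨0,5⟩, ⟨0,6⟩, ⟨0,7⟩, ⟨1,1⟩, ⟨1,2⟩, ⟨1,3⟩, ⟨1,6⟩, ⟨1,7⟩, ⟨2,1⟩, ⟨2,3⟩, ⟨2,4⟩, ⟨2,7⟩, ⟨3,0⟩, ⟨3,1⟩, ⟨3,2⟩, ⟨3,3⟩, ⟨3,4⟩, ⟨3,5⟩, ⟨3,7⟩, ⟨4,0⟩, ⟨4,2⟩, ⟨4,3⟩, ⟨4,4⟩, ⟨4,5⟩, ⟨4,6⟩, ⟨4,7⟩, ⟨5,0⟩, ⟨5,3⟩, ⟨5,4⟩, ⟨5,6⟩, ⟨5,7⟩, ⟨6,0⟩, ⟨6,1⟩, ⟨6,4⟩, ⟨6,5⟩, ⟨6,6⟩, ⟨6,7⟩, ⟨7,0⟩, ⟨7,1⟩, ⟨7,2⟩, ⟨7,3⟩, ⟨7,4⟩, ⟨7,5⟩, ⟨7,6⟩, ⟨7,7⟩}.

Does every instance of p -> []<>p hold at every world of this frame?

Yes

The schema B characterises exactly the symmetric frames.
Symmetric: yes — every pair in R has its reverse in R.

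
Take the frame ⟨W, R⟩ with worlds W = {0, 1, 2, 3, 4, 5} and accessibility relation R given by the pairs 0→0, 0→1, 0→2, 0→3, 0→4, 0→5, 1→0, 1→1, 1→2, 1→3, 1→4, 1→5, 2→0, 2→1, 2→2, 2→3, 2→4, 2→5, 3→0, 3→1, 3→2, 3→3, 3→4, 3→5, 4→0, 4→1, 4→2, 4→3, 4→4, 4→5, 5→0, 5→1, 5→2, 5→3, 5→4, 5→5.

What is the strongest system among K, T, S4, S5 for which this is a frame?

Reflexive (axiom T): yes — every world is R-related to itself.
Transitive (axiom 4): yes — every two-step R-path is closed by a direct edge.
Euclidean (axiom 5): yes — any two successors of a common world are R-related.
So F validates K, T, S4, S5. The strongest is S5.

S5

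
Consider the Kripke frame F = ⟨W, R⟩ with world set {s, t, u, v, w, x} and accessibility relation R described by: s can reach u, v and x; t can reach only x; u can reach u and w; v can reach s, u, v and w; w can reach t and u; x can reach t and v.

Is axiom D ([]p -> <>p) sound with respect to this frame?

By correspondence theory, D is valid on a frame iff R is serial.
Serial: yes — every world has a successor (e.g. s R u).

Yes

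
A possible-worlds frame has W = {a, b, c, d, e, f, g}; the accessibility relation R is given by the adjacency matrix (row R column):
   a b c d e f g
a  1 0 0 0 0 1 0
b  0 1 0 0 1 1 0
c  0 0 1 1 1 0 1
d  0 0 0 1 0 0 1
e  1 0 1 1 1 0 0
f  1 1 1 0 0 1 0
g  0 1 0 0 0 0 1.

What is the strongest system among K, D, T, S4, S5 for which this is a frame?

T

Serial (axiom D): yes — every world has a successor (e.g. a R a).
Reflexive (axiom T): yes — every world is R-related to itself.
Transitive (axiom 4): no — a R f and f R b, but not a R b.
Euclidean (axiom 5): no — b R e and b R f, but not e R f.
So F validates K, D, T; S4 would additionally require R to be transitive. The strongest is T.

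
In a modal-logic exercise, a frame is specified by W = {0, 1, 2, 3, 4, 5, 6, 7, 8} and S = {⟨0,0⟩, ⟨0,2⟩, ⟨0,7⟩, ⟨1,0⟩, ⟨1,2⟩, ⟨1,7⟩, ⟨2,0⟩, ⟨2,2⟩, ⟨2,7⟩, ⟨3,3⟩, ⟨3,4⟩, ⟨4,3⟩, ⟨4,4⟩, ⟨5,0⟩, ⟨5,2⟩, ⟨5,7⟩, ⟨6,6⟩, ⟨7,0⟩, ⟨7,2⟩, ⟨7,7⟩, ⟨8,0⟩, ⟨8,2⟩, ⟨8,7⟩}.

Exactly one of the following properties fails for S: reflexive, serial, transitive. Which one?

reflexive

Reflexive: no — 1 is not related to itself.
Serial: yes — every world has a successor (e.g. 0 S 0).
Transitive: yes — every two-step S-path is closed by a direct edge.
Only reflexive fails.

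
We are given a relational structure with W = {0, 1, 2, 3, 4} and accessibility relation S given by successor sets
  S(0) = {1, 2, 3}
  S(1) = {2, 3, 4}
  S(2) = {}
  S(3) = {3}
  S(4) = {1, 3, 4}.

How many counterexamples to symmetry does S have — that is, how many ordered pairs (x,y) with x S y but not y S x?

6

Enumerating: (0,1), (0,2), (0,3), (1,2), (1,3), (4,3).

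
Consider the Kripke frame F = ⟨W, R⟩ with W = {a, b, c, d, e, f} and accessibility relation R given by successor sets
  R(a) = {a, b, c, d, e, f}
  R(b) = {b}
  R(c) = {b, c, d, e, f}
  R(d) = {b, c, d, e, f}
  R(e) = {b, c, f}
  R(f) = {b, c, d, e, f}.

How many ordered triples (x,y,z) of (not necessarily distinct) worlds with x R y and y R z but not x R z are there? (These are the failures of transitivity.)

Enumerating: (e,c,d), (e,c,e), (e,f,d), (e,f,e).

4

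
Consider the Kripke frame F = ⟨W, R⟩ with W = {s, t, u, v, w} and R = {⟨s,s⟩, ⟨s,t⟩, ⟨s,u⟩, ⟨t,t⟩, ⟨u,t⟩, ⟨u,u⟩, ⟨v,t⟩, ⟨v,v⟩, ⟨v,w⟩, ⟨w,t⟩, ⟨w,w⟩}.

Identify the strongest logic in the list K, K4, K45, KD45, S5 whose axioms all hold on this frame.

Transitive (axiom 4): yes — every two-step R-path is closed by a direct edge.
Euclidean (axiom 5): no — s R t and s R u, but not t R u.
Serial (axiom D): yes — every world has a successor (e.g. s R s).
Reflexive (axiom T): yes — every world is R-related to itself.
So F validates K, K4; K45 would additionally require R to be Euclidean. The strongest is K4.

K4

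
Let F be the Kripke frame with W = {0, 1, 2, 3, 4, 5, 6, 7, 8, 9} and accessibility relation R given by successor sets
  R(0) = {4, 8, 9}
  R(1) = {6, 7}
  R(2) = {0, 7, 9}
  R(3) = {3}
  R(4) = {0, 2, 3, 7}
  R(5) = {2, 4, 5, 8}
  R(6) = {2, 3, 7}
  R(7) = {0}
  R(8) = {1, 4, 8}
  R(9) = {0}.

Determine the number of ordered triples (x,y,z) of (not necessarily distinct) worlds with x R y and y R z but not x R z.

Enumerating: (0,4,0), (0,4,2), (0,4,3), (0,4,7), (0,8,1), (0,9,0), (1,6,2), (1,6,3), (1,7,0), (2,0,4), (2,0,8), (4,0,4), … and 25 more.
Total: 37.

37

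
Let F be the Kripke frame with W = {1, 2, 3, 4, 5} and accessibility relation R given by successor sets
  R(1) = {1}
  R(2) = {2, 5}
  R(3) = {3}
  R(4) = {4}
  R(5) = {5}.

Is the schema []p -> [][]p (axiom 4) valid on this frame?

Yes

The schema 4 characterises exactly the transitive frames.
Transitive: yes — every two-step R-path is closed by a direct edge.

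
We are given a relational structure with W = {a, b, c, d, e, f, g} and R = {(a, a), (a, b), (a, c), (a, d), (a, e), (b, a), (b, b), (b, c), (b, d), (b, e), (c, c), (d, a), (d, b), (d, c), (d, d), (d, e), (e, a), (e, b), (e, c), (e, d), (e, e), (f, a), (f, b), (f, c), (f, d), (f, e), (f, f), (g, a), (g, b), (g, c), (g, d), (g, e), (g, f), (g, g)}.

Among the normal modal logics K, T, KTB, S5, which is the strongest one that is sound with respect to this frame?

T

Reflexive (axiom T): yes — every world is R-related to itself.
Symmetric (axiom B): no — a R c but not c R a.
Euclidean (axiom 5): no — a R c and a R b, but not c R b.
So F validates K, T; KTB would additionally require R to be symmetric. The strongest is T.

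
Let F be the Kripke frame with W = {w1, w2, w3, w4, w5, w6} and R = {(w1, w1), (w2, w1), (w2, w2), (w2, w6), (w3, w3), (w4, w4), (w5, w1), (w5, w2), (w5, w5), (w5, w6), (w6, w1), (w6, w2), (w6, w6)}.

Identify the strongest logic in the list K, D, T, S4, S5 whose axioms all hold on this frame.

S4

Serial (axiom D): yes — every world has a successor (e.g. w1 R w1).
Reflexive (axiom T): yes — every world is R-related to itself.
Transitive (axiom 4): yes — every two-step R-path is closed by a direct edge.
Euclidean (axiom 5): no — w2 R w1 and w2 R w6, but not w1 R w6.
So F validates K, D, T, S4; S5 would additionally require R to be Euclidean. The strongest is S4.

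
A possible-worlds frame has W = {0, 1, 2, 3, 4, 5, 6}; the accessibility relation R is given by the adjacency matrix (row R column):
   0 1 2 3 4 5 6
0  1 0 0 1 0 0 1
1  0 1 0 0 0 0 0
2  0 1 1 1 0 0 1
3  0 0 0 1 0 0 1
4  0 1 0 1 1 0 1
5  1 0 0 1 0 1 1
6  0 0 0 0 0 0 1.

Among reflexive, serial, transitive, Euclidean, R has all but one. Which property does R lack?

Euclidean

Reflexive: yes — every world is R-related to itself.
Serial: yes — every world has a successor (e.g. 0 R 0).
Transitive: yes — every two-step R-path is closed by a direct edge.
Euclidean: no — 0 R 6 and 0 R 3, but not 6 R 3.
Only Euclidean fails.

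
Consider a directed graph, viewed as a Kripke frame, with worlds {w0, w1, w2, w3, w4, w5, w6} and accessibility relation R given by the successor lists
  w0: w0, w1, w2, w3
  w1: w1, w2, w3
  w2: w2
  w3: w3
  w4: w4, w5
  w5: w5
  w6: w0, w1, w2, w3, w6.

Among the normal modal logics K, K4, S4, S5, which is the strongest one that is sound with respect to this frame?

S4

Transitive (axiom 4): yes — every two-step R-path is closed by a direct edge.
Reflexive (axiom T): yes — every world is R-related to itself.
Euclidean (axiom 5): no — w0 R w2 and w0 R w1, but not w2 R w1.
So F validates K, K4, S4; S5 would additionally require R to be Euclidean. The strongest is S4.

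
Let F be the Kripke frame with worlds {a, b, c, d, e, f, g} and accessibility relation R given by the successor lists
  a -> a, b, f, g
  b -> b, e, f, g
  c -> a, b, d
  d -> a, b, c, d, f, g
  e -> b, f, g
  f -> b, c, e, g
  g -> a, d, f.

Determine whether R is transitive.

No

Transitive: no — a R b and b R e, but not a R e.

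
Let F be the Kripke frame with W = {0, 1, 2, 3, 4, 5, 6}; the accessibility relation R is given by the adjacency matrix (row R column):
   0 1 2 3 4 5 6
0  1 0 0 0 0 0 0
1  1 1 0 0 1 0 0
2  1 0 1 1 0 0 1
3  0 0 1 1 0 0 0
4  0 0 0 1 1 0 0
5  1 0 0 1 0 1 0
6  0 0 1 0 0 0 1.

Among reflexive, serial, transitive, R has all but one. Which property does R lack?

Reflexive: yes — every world is R-related to itself.
Serial: yes — every world has a successor (e.g. 0 R 0).
Transitive: no — 1 R 4 and 4 R 3, but not 1 R 3.
Only transitive fails.

transitive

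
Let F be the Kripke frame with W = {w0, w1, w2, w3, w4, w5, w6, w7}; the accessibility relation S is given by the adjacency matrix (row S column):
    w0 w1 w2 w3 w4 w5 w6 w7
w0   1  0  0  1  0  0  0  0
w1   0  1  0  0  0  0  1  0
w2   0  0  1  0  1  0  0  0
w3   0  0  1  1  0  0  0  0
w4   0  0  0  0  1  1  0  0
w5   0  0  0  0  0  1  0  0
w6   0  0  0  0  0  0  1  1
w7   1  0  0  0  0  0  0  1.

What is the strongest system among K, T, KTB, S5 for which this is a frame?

Reflexive (axiom T): yes — every world is S-related to itself.
Symmetric (axiom B): no — w0 S w3 but not w3 S w0.
Euclidean (axiom 5): no — w0 S w3 and w0 S w0, but not w3 S w0.
So F validates K, T; KTB would additionally require S to be symmetric. The strongest is T.

T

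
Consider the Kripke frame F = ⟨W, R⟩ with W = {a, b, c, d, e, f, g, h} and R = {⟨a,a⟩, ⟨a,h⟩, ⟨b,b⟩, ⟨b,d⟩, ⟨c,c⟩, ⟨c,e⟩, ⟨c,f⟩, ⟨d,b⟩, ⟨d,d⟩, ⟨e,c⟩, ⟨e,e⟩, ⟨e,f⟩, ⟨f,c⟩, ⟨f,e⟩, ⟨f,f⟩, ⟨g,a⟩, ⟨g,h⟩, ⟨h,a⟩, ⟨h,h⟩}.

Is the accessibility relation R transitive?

Transitive: yes — every two-step R-path is closed by a direct edge.

Yes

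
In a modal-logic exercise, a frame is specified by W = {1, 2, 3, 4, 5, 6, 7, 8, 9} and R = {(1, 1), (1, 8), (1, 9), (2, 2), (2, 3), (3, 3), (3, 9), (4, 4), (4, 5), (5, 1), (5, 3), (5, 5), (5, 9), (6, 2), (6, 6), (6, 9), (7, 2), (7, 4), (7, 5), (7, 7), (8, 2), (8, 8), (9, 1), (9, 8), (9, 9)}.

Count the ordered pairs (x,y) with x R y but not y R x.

Enumerating: (1,8), (2,3), (3,9), (4,5), (5,1), (5,3), (5,9), (6,2), (6,9), (7,2), (7,4), (7,5), (8,2), (9,8).

14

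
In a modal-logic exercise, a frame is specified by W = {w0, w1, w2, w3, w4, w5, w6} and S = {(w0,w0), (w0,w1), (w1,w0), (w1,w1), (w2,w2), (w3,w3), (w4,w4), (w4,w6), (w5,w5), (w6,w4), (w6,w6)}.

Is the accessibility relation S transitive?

Yes

Transitive: yes — every two-step S-path is closed by a direct edge.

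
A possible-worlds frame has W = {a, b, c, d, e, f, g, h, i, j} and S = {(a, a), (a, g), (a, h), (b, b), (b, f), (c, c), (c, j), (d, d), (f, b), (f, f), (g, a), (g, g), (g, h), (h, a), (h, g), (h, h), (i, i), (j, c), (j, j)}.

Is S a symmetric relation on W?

Yes

Symmetric: yes — every pair in S has its reverse in S.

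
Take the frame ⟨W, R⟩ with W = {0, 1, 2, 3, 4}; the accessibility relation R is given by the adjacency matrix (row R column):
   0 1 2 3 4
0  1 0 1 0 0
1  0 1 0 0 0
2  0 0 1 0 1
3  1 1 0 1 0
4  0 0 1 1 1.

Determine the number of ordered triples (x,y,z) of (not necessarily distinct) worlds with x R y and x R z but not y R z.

Enumerating: (0,2,0), (3,0,1), (3,0,3), (3,1,0), (3,1,3), (4,2,3), (4,3,2), (4,3,4).

8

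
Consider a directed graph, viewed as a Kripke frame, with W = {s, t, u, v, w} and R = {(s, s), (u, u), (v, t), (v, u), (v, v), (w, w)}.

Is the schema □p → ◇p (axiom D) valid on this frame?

No

By correspondence theory, D is valid on a frame iff R is serial.
Serial: no — t has no R-successor.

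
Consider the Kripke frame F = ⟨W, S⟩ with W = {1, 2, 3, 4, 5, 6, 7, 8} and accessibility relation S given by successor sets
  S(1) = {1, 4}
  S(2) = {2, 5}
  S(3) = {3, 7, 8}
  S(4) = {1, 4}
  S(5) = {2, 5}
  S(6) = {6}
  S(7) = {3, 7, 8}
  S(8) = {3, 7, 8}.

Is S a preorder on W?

Yes

Reflexive: yes — every world is S-related to itself.
Transitive: yes — every two-step S-path is closed by a direct edge.
So S is a preorder.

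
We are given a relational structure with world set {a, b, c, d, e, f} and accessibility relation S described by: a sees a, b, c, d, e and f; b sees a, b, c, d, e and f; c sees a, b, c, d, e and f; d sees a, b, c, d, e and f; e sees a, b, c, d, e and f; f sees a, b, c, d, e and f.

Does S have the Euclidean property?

Yes

Euclidean: yes — any two successors of a common world are S-related.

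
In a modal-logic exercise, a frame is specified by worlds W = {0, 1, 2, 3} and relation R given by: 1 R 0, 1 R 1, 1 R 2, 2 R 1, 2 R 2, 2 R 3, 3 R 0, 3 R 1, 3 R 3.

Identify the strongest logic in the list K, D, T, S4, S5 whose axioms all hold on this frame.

Serial (axiom D): no — 0 has no R-successor.
Reflexive (axiom T): no — 0 is not related to itself.
Transitive (axiom 4): no — 1 R 2 and 2 R 3, but not 1 R 3.
Euclidean (axiom 5): no — 1 R 0 and 1 R 2, but not 0 R 2.
So F validates K; D would additionally require R to be serial. The strongest is K.

K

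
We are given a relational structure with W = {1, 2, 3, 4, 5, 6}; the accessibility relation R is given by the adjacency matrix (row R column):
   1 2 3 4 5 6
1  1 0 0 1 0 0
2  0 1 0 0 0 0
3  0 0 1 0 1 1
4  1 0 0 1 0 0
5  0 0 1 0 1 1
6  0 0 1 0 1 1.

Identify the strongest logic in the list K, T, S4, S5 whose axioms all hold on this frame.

S5

Reflexive (axiom T): yes — every world is R-related to itself.
Transitive (axiom 4): yes — every two-step R-path is closed by a direct edge.
Euclidean (axiom 5): yes — any two successors of a common world are R-related.
So F validates K, T, S4, S5. The strongest is S5.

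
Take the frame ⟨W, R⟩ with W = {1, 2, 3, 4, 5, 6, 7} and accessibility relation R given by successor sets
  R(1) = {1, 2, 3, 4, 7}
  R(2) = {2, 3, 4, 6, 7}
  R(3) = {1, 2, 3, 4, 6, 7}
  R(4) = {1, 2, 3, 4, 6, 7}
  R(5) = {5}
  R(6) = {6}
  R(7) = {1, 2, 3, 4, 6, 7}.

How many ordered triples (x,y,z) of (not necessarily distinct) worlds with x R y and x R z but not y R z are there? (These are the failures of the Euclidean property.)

Enumerating: (1,2,1), (2,6,2), (2,6,3), (2,6,4), (2,6,7), (3,1,6), (3,2,1), (3,6,1), (3,6,2), (3,6,3), (3,6,4), (3,6,7), … and 14 more.
Total: 26.

26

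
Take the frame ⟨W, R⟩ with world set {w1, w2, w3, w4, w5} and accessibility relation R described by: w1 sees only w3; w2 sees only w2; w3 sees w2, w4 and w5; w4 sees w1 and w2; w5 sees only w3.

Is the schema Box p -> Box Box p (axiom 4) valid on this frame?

No

The schema 4 characterises exactly the transitive frames.
Transitive: no — w1 R w3 and w3 R w2, but not w1 R w2.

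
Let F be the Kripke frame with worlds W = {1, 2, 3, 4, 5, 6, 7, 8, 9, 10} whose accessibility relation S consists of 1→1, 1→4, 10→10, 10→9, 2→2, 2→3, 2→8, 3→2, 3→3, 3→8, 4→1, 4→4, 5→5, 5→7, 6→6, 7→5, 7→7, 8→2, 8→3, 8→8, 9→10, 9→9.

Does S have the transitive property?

Yes

Transitive: yes — every two-step S-path is closed by a direct edge.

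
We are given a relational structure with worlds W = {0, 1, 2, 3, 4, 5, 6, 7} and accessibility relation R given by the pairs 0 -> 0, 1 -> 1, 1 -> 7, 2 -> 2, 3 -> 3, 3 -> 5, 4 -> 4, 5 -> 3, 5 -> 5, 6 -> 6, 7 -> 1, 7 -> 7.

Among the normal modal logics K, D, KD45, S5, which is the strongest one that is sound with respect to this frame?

S5

Serial (axiom D): yes — every world has a successor (e.g. 0 R 0).
Euclidean (axiom 5): yes — any two successors of a common world are R-related.
Transitive (axiom 4): yes — every two-step R-path is closed by a direct edge.
Reflexive (axiom T): yes — every world is R-related to itself.
So F validates K, D, KD45, S5. The strongest is S5.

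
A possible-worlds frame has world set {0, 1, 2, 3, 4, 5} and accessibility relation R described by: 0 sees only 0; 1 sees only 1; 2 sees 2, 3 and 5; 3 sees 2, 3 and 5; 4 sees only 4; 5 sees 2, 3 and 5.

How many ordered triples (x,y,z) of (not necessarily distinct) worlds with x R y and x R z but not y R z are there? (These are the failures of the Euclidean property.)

R is Euclidean; there are no such tuples.

0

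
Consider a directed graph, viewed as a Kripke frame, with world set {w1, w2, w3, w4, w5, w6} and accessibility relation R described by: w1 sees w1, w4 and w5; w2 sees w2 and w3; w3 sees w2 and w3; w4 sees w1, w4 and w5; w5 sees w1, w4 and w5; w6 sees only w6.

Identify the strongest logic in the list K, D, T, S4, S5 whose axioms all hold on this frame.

Serial (axiom D): yes — every world has a successor (e.g. w1 R w1).
Reflexive (axiom T): yes — every world is R-related to itself.
Transitive (axiom 4): yes — every two-step R-path is closed by a direct edge.
Euclidean (axiom 5): yes — any two successors of a common world are R-related.
So F validates K, D, T, S4, S5. The strongest is S5.

S5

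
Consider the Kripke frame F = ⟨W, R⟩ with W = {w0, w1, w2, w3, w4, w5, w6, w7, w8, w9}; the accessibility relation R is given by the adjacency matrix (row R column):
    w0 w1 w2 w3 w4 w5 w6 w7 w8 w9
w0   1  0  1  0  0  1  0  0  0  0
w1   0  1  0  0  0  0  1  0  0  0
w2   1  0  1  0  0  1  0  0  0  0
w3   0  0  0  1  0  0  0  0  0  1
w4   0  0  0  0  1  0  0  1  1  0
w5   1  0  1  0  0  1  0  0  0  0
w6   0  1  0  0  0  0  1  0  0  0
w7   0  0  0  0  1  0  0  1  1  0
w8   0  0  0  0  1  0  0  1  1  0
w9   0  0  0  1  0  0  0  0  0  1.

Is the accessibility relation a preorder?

Reflexive: yes — every world is R-related to itself.
Transitive: yes — every two-step R-path is closed by a direct edge.
So R is a preorder.

Yes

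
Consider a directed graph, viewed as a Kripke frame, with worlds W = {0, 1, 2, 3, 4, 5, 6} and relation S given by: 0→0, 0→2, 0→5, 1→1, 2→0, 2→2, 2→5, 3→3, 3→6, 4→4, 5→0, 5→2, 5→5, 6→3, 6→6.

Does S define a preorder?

Yes

Reflexive: yes — every world is S-related to itself.
Transitive: yes — every two-step S-path is closed by a direct edge.
So S is a preorder.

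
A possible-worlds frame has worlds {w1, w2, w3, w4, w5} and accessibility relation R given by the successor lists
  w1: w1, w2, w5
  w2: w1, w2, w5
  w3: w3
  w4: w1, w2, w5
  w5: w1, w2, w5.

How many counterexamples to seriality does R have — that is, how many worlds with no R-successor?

0

R is serial; there are no such worlds.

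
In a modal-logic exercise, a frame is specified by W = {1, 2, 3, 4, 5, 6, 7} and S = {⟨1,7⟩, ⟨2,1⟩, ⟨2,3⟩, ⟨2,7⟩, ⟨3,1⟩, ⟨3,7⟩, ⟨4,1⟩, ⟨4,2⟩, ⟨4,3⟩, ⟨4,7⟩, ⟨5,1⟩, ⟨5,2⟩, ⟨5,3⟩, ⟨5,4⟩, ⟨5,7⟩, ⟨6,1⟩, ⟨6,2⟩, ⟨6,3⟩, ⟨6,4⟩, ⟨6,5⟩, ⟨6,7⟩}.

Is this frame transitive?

Transitive: yes — every two-step S-path is closed by a direct edge.

Yes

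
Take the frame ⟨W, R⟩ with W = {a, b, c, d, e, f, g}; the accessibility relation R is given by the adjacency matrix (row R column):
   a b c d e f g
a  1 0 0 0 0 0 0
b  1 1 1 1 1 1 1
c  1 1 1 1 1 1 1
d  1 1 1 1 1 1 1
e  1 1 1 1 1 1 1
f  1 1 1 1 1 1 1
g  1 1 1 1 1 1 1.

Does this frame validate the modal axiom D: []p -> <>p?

Yes

The schema D characterises exactly the serial frames.
Serial: yes — every world has a successor (e.g. a R a).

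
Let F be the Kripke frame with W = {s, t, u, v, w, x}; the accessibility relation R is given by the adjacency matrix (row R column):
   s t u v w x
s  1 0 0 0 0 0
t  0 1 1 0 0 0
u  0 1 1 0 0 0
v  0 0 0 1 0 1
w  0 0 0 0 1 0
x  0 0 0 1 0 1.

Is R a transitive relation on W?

Transitive: yes — every two-step R-path is closed by a direct edge.

Yes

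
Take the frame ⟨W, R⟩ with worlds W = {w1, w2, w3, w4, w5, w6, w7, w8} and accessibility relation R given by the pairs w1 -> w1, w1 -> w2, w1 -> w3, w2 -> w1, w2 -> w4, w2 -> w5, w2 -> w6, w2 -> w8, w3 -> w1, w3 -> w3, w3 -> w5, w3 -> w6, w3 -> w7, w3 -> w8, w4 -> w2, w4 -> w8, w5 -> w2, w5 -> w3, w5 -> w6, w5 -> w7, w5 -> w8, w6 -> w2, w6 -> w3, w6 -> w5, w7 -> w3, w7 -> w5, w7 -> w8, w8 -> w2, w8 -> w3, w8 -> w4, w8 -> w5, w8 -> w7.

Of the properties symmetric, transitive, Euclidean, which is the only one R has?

symmetric

Symmetric: yes — every pair in R has its reverse in R.
Transitive: no — w1 R w2 and w2 R w4, but not w1 R w4.
Euclidean: no — w1 R w2 and w1 R w3, but not w2 R w3.
Only symmetric holds.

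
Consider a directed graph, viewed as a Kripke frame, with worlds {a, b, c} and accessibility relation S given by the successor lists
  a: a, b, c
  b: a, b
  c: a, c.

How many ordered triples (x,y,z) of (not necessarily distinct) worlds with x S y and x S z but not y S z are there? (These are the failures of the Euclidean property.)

2

Enumerating: (a,b,c), (a,c,b).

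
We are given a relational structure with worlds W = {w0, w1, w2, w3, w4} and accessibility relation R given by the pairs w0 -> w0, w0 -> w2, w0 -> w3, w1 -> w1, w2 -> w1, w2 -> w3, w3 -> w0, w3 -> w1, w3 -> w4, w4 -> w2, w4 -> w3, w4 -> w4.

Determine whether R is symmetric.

Symmetric: no — w0 R w2 but not w2 R w0.

No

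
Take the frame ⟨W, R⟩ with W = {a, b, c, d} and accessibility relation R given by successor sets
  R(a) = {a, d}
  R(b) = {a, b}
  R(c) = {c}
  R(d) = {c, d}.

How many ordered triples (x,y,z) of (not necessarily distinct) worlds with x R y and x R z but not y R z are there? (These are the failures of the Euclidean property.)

Enumerating: (a,d,a), (b,a,b), (d,c,d).

3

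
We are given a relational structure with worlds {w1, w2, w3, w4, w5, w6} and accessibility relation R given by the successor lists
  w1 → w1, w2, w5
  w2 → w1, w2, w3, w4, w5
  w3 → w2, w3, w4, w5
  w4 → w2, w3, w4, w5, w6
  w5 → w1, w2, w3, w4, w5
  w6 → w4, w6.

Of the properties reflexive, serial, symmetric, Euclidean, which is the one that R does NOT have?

Reflexive: yes — every world is R-related to itself.
Serial: yes — every world has a successor (e.g. w1 R w1).
Symmetric: yes — every pair in R has its reverse in R.
Euclidean: no — w2 R w1 and w2 R w3, but not w1 R w3.
Only Euclidean fails.

Euclidean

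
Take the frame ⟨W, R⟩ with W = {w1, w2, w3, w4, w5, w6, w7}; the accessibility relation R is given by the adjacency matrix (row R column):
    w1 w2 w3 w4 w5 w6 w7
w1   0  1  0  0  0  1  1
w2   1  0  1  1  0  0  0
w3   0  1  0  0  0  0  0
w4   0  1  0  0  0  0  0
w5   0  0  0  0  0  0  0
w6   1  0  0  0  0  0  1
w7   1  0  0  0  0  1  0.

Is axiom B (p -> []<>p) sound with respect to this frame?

The schema B characterises exactly the symmetric frames.
Symmetric: yes — every pair in R has its reverse in R.

Yes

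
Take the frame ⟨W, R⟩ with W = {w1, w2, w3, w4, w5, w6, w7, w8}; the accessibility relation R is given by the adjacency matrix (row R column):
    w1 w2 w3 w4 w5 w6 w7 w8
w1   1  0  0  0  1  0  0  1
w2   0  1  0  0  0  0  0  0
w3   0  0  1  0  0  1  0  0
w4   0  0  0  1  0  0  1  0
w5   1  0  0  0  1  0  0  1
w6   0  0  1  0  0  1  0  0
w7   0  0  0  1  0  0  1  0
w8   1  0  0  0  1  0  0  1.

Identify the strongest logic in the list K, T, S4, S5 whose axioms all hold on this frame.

Reflexive (axiom T): yes — every world is R-related to itself.
Transitive (axiom 4): yes — every two-step R-path is closed by a direct edge.
Euclidean (axiom 5): yes — any two successors of a common world are R-related.
So F validates K, T, S4, S5. The strongest is S5.

S5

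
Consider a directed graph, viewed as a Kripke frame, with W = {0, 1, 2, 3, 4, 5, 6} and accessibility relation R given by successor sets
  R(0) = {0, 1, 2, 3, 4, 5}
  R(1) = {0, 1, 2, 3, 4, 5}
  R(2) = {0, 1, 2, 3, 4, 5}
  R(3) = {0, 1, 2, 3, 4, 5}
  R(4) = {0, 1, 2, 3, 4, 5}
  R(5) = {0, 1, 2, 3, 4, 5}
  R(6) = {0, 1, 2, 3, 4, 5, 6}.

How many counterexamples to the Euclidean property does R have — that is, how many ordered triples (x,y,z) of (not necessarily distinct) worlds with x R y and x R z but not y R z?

Enumerating: (6,0,6), (6,1,6), (6,2,6), (6,3,6), (6,4,6), (6,5,6).

6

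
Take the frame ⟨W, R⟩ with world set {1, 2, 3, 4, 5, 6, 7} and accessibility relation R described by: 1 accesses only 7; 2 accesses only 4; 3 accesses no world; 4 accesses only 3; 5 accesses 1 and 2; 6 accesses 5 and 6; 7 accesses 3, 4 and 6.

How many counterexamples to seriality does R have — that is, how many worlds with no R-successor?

1

Enumerating: 3.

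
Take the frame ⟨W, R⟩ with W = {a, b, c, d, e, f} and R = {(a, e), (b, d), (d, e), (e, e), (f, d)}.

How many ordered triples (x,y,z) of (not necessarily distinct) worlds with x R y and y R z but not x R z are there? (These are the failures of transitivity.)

Enumerating: (b,d,e), (f,d,e).

2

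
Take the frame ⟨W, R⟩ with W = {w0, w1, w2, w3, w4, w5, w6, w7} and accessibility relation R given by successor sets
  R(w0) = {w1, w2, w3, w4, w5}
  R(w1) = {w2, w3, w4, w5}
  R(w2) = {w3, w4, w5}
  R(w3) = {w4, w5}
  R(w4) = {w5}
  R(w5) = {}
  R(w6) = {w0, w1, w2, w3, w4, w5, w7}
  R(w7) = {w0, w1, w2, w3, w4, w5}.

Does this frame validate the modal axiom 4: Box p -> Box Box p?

Axiom 4 corresponds to the accessibility relation being transitive.
Transitive: yes — every two-step R-path is closed by a direct edge.

Yes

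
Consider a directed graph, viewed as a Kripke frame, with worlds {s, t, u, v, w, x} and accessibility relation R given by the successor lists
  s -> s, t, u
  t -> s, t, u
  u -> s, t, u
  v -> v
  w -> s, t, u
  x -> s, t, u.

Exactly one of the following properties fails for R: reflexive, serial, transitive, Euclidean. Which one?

Reflexive: no — w is not related to itself.
Serial: yes — every world has a successor (e.g. s R s).
Transitive: yes — every two-step R-path is closed by a direct edge.
Euclidean: yes — any two successors of a common world are R-related.
Only reflexive fails.

reflexive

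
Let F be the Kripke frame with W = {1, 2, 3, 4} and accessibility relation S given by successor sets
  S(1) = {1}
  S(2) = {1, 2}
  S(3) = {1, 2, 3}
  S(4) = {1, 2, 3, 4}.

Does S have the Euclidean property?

Euclidean: no — 3 S 1 and 3 S 2, but not 1 S 2.

No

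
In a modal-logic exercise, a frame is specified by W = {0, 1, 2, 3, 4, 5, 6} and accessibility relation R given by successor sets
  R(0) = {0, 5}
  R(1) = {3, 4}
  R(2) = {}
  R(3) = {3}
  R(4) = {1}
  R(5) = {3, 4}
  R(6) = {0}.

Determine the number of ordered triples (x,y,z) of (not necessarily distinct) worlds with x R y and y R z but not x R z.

Enumerating: (0,5,3), (0,5,4), (1,4,1), (4,1,3), (4,1,4), (5,4,1), (6,0,5).

7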